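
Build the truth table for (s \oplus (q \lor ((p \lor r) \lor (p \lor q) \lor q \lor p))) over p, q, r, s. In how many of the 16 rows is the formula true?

p  q  r  s  |  (p \lor r)  (p \lor q)  φ
T  T  T  T  |      T           T       F
T  T  T  F  |      T           T       T
T  T  F  T  |      T           T       F
T  T  F  F  |      T           T       T
T  F  T  T  |      T           T       F
T  F  T  F  |      T           T       T
T  F  F  T  |      T           T       F
T  F  F  F  |      T           T       T
F  T  T  T  |      T           T       F
F  T  T  F  |      T           T       T
F  T  F  T  |      F           T       F
F  T  F  F  |      F           T       T
F  F  T  T  |      T           F       F
F  F  T  F  |      T           F       T
F  F  F  T  |      F           F       T
F  F  F  F  |      F           F       F
The formula is true on 8 of the 16 rows.

8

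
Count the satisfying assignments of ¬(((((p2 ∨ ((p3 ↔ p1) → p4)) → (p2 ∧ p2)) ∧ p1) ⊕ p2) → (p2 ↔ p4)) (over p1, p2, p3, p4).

2

p1 | p2 | p3 | p4 || φ
T  | T  | T  | T  || F
T  | T  | T  | F  || F
T  | T  | F  | T  || F
T  | T  | F  | F  || F
T  | F  | T  | T  || F
T  | F  | T  | F  || F
T  | F  | F  | T  || F
T  | F  | F  | F  || F
F  | T  | T  | T  || F
F  | T  | T  | F  || T
F  | T  | F  | T  || F
F  | T  | F  | F  || T
F  | F  | T  | T  || F
F  | F  | T  | F  || F
F  | F  | F  | T  || F
F  | F  | F  | F  || F
The formula is true on 2 of the 16 rows.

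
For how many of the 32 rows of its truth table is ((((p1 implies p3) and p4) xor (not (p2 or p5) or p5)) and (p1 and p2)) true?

p1  p2  p3  p4  p5  |  φ
T   T   T   T   T   |  F
T   T   T   T   F   |  T
T   T   T   F   T   |  T
T   T   T   F   F   |  F
T   T   F   T   T   |  T
T   T   F   T   F   |  F
T   T   F   F   T   |  T
T   T   F   F   F   |  F
T   F   T   T   T   |  F
T   F   T   T   F   |  F
T   F   T   F   T   |  F
T   F   T   F   F   |  F
T   F   F   T   T   |  F
T   F   F   T   F   |  F
T   F   F   F   T   |  F
T   F   F   F   F   |  F
F   T   T   T   T   |  F
F   T   T   T   F   |  F
F   T   T   F   T   |  F
F   T   T   F   F   |  F
F   T   F   T   T   |  F
F   T   F   T   F   |  F
F   T   F   F   T   |  F
F   T   F   F   F   |  F
F   F   T   T   T   |  F
F   F   T   T   F   |  F
F   F   T   F   T   |  F
F   F   T   F   F   |  F
F   F   F   T   T   |  F
F   F   F   T   F   |  F
F   F   F   F   T   |  F
F   F   F   F   F   |  F
The formula is true on 4 of the 32 rows.

4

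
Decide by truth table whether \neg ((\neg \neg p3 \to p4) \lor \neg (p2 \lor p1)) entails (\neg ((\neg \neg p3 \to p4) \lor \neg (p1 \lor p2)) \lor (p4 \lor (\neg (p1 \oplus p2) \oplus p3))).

p1 | p2 | p3 | p4 | φ | ψ
-- | -- | -- | -- | - | -
F  | F  | F  | F  | F | T
F  | F  | F  | T  | F | T
F  | F  | T  | F  | F | F
F  | F  | T  | T  | F | T
F  | T  | F  | F  | F | F
F  | T  | F  | T  | F | T
F  | T  | T  | F  | T | T
F  | T  | T  | T  | F | T
T  | F  | F  | F  | F | F
T  | F  | F  | T  | F | T
T  | F  | T  | F  | T | T
T  | F  | T  | T  | F | T
T  | T  | F  | F  | F | T
T  | T  | F  | T  | F | T
T  | T  | T  | F  | T | T
T  | T  | T  | T  | F | T
In every row where φ is true, ψ is also true, so φ ⊨ ψ.

yes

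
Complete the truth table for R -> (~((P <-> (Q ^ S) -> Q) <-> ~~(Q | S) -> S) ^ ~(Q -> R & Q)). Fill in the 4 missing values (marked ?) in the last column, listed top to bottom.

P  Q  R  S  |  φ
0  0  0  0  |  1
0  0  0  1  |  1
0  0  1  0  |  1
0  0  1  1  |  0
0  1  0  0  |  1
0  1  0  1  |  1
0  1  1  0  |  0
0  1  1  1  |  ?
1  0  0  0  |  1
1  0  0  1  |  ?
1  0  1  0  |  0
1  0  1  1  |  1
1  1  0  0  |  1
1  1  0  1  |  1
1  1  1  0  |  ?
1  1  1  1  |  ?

1, 1, 1, 0

Row P=0, Q=1, R=1, S=1: (~((P <-> (Q ^ S) -> Q) <-> ~~(Q | S) -> S) ^ ~(Q -> R & Q)) = 1, so the formula = 1.
Row P=1, Q=0, R=0, S=1: (~((P <-> (Q ^ S) -> Q) <-> ~~(Q | S) -> S) ^ ~(Q -> R & Q)) = 1, so the formula = 1.
Row P=1, Q=1, R=1, S=0: (~((P <-> (Q ^ S) -> Q) <-> ~~(Q | S) -> S) ^ ~(Q -> R & Q)) = 1, so the formula = 1.
Row P=1, Q=1, R=1, S=1: (~((P <-> (Q ^ S) -> Q) <-> ~~(Q | S) -> S) ^ ~(Q -> R & Q)) = 0, so the formula = 0.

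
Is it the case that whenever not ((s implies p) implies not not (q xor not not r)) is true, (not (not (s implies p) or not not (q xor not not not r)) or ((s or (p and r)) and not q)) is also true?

p | q | r | s | φ | ψ
- | - | - | - | - | -
F | F | F | F | T | F
F | F | F | T | F | T
F | F | T | F | F | T
F | F | T | T | F | T
F | T | F | F | F | T
F | T | F | T | F | F
F | T | T | F | T | F
F | T | T | T | F | F
T | F | F | F | T | F
T | F | F | T | T | T
T | F | T | F | F | T
T | F | T | T | F | T
T | T | F | F | F | T
T | T | F | T | F | T
T | T | T | F | T | F
T | T | T | T | T | F
At p=F, q=F, r=F, s=F we have φ true but ψ false, so φ does not entail ψ.

no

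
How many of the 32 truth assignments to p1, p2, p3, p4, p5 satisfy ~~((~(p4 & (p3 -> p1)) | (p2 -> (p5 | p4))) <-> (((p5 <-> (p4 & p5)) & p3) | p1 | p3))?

p1 | p2 | p3 | p4 | p5 | φ
-- | -- | -- | -- | -- | -
F  | F  | F  | F  | F  | F
F  | F  | F  | F  | T  | F
F  | F  | F  | T  | F  | F
F  | F  | F  | T  | T  | F
F  | F  | T  | F  | F  | T
F  | F  | T  | F  | T  | T
F  | F  | T  | T  | F  | T
F  | F  | T  | T  | T  | T
F  | T  | F  | F  | F  | F
F  | T  | F  | F  | T  | F
F  | T  | F  | T  | F  | F
F  | T  | F  | T  | T  | F
F  | T  | T  | F  | F  | T
F  | T  | T  | F  | T  | T
F  | T  | T  | T  | F  | T
F  | T  | T  | T  | T  | T
T  | F  | F  | F  | F  | T
T  | F  | F  | F  | T  | T
T  | F  | F  | T  | F  | T
T  | F  | F  | T  | T  | T
T  | F  | T  | F  | F  | T
T  | F  | T  | F  | T  | T
T  | F  | T  | T  | F  | T
T  | F  | T  | T  | T  | T
T  | T  | F  | F  | F  | T
T  | T  | F  | F  | T  | T
T  | T  | F  | T  | F  | T
T  | T  | F  | T  | T  | T
T  | T  | T  | F  | F  | T
T  | T  | T  | F  | T  | T
T  | T  | T  | T  | F  | T
T  | T  | T  | T  | T  | T
The formula is true on 24 of the 32 rows.

24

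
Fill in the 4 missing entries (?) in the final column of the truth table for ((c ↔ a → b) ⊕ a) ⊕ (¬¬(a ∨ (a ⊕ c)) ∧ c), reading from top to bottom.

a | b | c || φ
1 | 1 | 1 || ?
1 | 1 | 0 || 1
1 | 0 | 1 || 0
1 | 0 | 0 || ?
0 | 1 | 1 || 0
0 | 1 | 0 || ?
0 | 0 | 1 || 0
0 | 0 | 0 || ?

1, 0, 0, 0

Row a=1, b=1, c=1: ((c ↔ a → b) ⊕ a) = 0, (¬¬(a ∨ (a ⊕ c)) ∧ c) = 1, so the formula = 1.
Row a=1, b=0, c=0: ((c ↔ a → b) ⊕ a) = 0, (¬¬(a ∨ (a ⊕ c)) ∧ c) = 0, so the formula = 0.
Row a=0, b=1, c=0: ((c ↔ a → b) ⊕ a) = 0, (¬¬(a ∨ (a ⊕ c)) ∧ c) = 0, so the formula = 0.
Row a=0, b=0, c=0: ((c ↔ a → b) ⊕ a) = 0, (¬¬(a ∨ (a ⊕ c)) ∧ c) = 0, so the formula = 0.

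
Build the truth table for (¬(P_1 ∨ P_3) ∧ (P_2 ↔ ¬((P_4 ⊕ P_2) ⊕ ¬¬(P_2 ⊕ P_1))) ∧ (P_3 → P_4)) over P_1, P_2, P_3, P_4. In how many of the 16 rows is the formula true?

P_1  P_2  P_3  P_4  |  (P_1 ∨ P_3)  ¬(P_1 ∨ P_3)  (P_4 ⊕ P_2)  (P_2 ⊕ P_1)  ¬(P_2 ⊕ P_1)  ¬¬(P_2 ⊕ P_1)  (P_3 → P_4)  φ
 F    F    F    F   |       F            T             F            F            T              F             T       F
 F    F    F    T   |       F            T             T            F            T              F             T       T
 F    F    T    F   |       T            F             F            F            T              F             F       F
 F    F    T    T   |       T            F             T            F            T              F             T       F
 F    T    F    F   |       F            T             T            T            F              T             T       T
 F    T    F    T   |       F            T             F            T            F              T             T       F
 F    T    T    F   |       T            F             T            T            F              T             F       F
 F    T    T    T   |       T            F             F            T            F              T             T       F
 T    F    F    F   |       T            F             F            T            F              T             T       F
 T    F    F    T   |       T            F             T            T            F              T             T       F
 T    F    T    F   |       T            F             F            T            F              T             F       F
 T    F    T    T   |       T            F             T            T            F              T             T       F
 T    T    F    F   |       T            F             T            F            T              F             T       F
 T    T    F    T   |       T            F             F            F            T              F             T       F
 T    T    T    F   |       T            F             T            F            T              F             F       F
 T    T    T    T   |       T            F             F            F            T              F             T       F
The formula is true on 2 of the 16 rows.

2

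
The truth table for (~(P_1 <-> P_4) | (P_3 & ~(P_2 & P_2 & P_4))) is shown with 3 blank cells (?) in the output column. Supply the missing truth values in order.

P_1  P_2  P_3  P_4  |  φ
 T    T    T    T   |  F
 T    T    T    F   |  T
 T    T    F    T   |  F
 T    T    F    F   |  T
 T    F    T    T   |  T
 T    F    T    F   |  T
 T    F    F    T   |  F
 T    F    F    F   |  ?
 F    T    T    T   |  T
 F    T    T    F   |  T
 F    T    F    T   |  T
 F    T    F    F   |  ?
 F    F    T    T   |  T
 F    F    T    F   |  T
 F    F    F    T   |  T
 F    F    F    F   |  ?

T, F, F

Row P_1=T, P_2=F, P_3=F, P_4=F: ~(P_1 <-> P_4) = T, (P_3 & ~(P_2 & P_2 & P_4)) = F, so the formula = T.
Row P_1=F, P_2=T, P_3=F, P_4=F: ~(P_1 <-> P_4) = F, (P_3 & ~(P_2 & P_2 & P_4)) = F, so the formula = F.
Row P_1=F, P_2=F, P_3=F, P_4=F: ~(P_1 <-> P_4) = F, (P_3 & ~(P_2 & P_2 & P_4)) = F, so the formula = F.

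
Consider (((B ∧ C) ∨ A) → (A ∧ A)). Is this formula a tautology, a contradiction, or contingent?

contingent

  A      B      C    |  (((B ∧ C) ∨ A) → (A ∧ A))
 True   True   True  |             True          
 True   True  False  |             True          
 True  False   True  |             True          
 True  False  False  |             True          
False   True   True  |            False          
False   True  False  |             True          
False  False   True  |             True          
False  False  False  |             True          
7 of 8 rows are True, so the formula is contingent.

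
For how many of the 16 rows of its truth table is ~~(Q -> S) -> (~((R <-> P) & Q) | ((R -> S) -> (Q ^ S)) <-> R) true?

10

  P   |   Q   |   R   |   S   || (Q -> S) | ~(Q -> S) | ~~(Q -> S) | (R <-> P) | ((R <-> P) & Q) | ~((R <-> P) & Q) | (R -> S) | (Q ^ S) | ((R -> S) -> (Q ^ S)) |   φ  
False | False | False | False ||   True   |   False   |    True    |    True   |      False      |       True       |   True   |  False  |         False         | False
False | False | False |  True ||   True   |   False   |    True    |    True   |      False      |       True       |   True   |   True  |          True         | False
False | False |  True | False ||   True   |   False   |    True    |   False   |      False      |       True       |  False   |  False  |          True         |  True
False | False |  True |  True ||   True   |   False   |    True    |   False   |      False      |       True       |   True   |   True  |          True         |  True
False |  True | False | False ||  False   |    True   |   False    |    True   |       True      |      False       |   True   |   True  |          True         |  True
False |  True | False |  True ||   True   |   False   |    True    |    True   |       True      |      False       |   True   |  False  |         False         |  True
False |  True |  True | False ||  False   |    True   |   False    |   False   |      False      |       True       |  False   |   True  |          True         |  True
False |  True |  True |  True ||   True   |   False   |    True    |   False   |      False      |       True       |   True   |  False  |         False         |  True
 True | False | False | False ||   True   |   False   |    True    |   False   |      False      |       True       |   True   |  False  |         False         | False
 True | False | False |  True ||   True   |   False   |    True    |   False   |      False      |       True       |   True   |   True  |          True         | False
 True | False |  True | False ||   True   |   False   |    True    |    True   |      False      |       True       |  False   |  False  |          True         |  True
 True | False |  True |  True ||   True   |   False   |    True    |    True   |      False      |       True       |   True   |   True  |          True         |  True
 True |  True | False | False ||  False   |    True   |   False    |   False   |      False      |       True       |   True   |   True  |          True         |  True
 True |  True | False |  True ||   True   |   False   |    True    |   False   |      False      |       True       |   True   |  False  |         False         | False
 True |  True |  True | False ||  False   |    True   |   False    |    True   |       True      |      False       |  False   |   True  |          True         |  True
 True |  True |  True |  True ||   True   |   False   |    True    |    True   |       True      |      False       |   True   |  False  |         False         | False
The formula is true on 10 of the 16 rows.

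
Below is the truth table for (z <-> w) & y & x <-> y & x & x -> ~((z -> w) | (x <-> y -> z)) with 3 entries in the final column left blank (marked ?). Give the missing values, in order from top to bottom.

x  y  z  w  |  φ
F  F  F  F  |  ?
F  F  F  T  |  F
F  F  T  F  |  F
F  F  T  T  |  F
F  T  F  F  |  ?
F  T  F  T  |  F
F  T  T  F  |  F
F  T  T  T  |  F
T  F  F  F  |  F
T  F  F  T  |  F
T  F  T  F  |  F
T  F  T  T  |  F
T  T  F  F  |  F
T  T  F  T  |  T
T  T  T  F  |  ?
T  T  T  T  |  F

Row x=F, y=F, z=F, w=F: ((z <-> w) & y & x) = F, (y & x & x -> ~((z -> w) | (x <-> y -> z))) = T, so the formula = F.
Row x=F, y=T, z=F, w=F: ((z <-> w) & y & x) = F, (y & x & x -> ~((z -> w) | (x <-> y -> z))) = T, so the formula = F.
Row x=T, y=T, z=T, w=F: ((z <-> w) & y & x) = F, (y & x & x -> ~((z -> w) | (x <-> y -> z))) = F, so the formula = T.

F, F, T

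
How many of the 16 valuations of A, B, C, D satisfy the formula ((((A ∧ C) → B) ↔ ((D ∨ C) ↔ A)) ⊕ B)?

A | B | C | D | (A ∧ C) | ((A ∧ C) → B) | (D ∨ C) | ((D ∨ C) ↔ A) | φ
- | - | - | - | ------- | ------------- | ------- | ------------- | -
F | F | F | F |    F    |       T       |    F    |       T       | T
F | F | F | T |    F    |       T       |    T    |       F       | F
F | F | T | F |    F    |       T       |    T    |       F       | F
F | F | T | T |    F    |       T       |    T    |       F       | F
F | T | F | F |    F    |       T       |    F    |       T       | F
F | T | F | T |    F    |       T       |    T    |       F       | T
F | T | T | F |    F    |       T       |    T    |       F       | T
F | T | T | T |    F    |       T       |    T    |       F       | T
T | F | F | F |    F    |       T       |    F    |       F       | F
T | F | F | T |    F    |       T       |    T    |       T       | T
T | F | T | F |    T    |       F       |    T    |       T       | F
T | F | T | T |    T    |       F       |    T    |       T       | F
T | T | F | F |    F    |       T       |    F    |       F       | T
T | T | F | T |    F    |       T       |    T    |       T       | F
T | T | T | F |    T    |       T       |    T    |       T       | F
T | T | T | T |    T    |       T       |    T    |       T       | F
The formula is true on 6 of the 16 rows.

6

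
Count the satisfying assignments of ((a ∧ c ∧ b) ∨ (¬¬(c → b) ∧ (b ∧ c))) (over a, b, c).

  a      b      c    |    φ  
 True   True   True  |   True
 True   True  False  |  False
 True  False   True  |  False
 True  False  False  |  False
False   True   True  |   True
False   True  False  |  False
False  False   True  |  False
False  False  False  |  False
The formula is true on 2 of the 8 rows.

2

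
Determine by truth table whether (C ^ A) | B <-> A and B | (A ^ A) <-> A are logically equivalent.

not equivalent

A | B | C || φ | ψ
T | T | T || T | T
T | T | F || T | T
T | F | T || F | F
T | F | F || T | F
F | T | T || F | F
F | T | F || F | F
F | F | T || F | T
F | F | F || T | T
The columns differ at A=T, B=F, C=F (φ=T, ψ=F), so they are not equivalent.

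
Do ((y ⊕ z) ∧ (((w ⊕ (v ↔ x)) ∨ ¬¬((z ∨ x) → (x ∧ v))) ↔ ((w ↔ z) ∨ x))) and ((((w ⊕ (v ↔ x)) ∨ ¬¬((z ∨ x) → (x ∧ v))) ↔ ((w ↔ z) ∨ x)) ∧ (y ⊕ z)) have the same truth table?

equivalent

x | y | z | w | v || φ | ψ
F | F | F | F | F || F | F
F | F | F | F | T || F | F
F | F | F | T | F || F | F
F | F | F | T | T || F | F
F | F | T | F | F || F | F
F | F | T | F | T || T | T
F | F | T | T | F || F | F
F | F | T | T | T || T | T
F | T | F | F | F || T | T
F | T | F | F | T || T | T
F | T | F | T | F || F | F
F | T | F | T | T || F | F
F | T | T | F | F || F | F
F | T | T | F | T || F | F
F | T | T | T | F || F | F
F | T | T | T | T || F | F
T | F | F | F | F || F | F
T | F | F | F | T || F | F
T | F | F | T | F || F | F
T | F | F | T | T || F | F
T | F | T | F | F || F | F
T | F | T | F | T || T | T
T | F | T | T | F || T | T
T | F | T | T | T || T | T
T | T | F | F | F || F | F
T | T | F | F | T || T | T
T | T | F | T | F || T | T
T | T | F | T | T || T | T
T | T | T | F | F || F | F
T | T | T | F | T || F | F
T | T | T | T | F || F | F
T | T | T | T | T || F | F
The columns for φ and ψ agree on every row, so they are logically equivalent.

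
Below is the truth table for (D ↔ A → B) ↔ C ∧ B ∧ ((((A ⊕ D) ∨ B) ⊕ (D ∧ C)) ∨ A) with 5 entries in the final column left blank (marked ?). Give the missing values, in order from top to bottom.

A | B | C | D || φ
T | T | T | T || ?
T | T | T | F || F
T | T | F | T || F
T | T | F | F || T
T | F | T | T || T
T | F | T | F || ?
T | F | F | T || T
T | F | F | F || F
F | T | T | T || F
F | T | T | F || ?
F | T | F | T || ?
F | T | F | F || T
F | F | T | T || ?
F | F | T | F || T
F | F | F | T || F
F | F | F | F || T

T, F, F, F, F

Row A=T, B=T, C=T, D=T: (D ↔ A → B) = T, (C ∧ B ∧ ((((A ⊕ D) ∨ B) ⊕ (D ∧ C)) ∨ A)) = T, so the formula = T.
Row A=T, B=F, C=T, D=F: (D ↔ A → B) = T, (C ∧ B ∧ ((((A ⊕ D) ∨ B) ⊕ (D ∧ C)) ∨ A)) = F, so the formula = F.
Row A=F, B=T, C=T, D=F: (D ↔ A → B) = F, (C ∧ B ∧ ((((A ⊕ D) ∨ B) ⊕ (D ∧ C)) ∨ A)) = T, so the formula = F.
Row A=F, B=T, C=F, D=T: (D ↔ A → B) = T, (C ∧ B ∧ ((((A ⊕ D) ∨ B) ⊕ (D ∧ C)) ∨ A)) = F, so the formula = F.
Row A=F, B=F, C=T, D=T: (D ↔ A → B) = T, (C ∧ B ∧ ((((A ⊕ D) ∨ B) ⊕ (D ∧ C)) ∨ A)) = F, so the formula = F.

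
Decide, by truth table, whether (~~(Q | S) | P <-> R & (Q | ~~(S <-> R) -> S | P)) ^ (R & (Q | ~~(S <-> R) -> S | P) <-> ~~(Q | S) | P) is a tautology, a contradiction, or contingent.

P  Q  R  S     (Q | S)  ~(Q | S)  ~~(Q | S)  (~~(Q | S) | P)  (S <-> R)  ~(S <-> R)  ~~(S <-> R)  (Q | ~~(S <-> R))  (S | P)  φ
1  1  1  1        1        0          1             1             1          0            1               1             1     0
1  1  1  0        1        0          1             1             0          1            0               1             1     0
1  1  0  1        1        0          1             1             0          1            0               1             1     0
1  1  0  0        1        0          1             1             1          0            1               1             1     0
1  0  1  1        1        0          1             1             1          0            1               1             1     0
1  0  1  0        0        1          0             1             0          1            0               0             1     0
1  0  0  1        1        0          1             1             0          1            0               0             1     0
1  0  0  0        0        1          0             1             1          0            1               1             1     0
0  1  1  1        1        0          1             1             1          0            1               1             1     0
0  1  1  0        1        0          1             1             0          1            0               1             0     0
0  1  0  1        1        0          1             1             0          1            0               1             1     0
0  1  0  0        1        0          1             1             1          0            1               1             0     0
0  0  1  1        1        0          1             1             1          0            1               1             1     0
0  0  1  0        0        1          0             0             0          1            0               0             0     0
0  0  0  1        1        0          1             1             0          1            0               0             1     0
0  0  0  0        0        1          0             0             1          0            1               1             0     0
Every row is 0, so the formula is a contradiction.

contradiction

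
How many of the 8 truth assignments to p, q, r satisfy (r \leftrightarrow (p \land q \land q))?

4

p | q | r || (p \land q \land q) | φ
F | F | F ||          F          | T
F | F | T ||          F          | F
F | T | F ||          F          | T
F | T | T ||          F          | F
T | F | F ||          F          | T
T | F | T ||          F          | F
T | T | F ||          T          | F
T | T | T ||          T          | T
The formula is true on 4 of the 8 rows.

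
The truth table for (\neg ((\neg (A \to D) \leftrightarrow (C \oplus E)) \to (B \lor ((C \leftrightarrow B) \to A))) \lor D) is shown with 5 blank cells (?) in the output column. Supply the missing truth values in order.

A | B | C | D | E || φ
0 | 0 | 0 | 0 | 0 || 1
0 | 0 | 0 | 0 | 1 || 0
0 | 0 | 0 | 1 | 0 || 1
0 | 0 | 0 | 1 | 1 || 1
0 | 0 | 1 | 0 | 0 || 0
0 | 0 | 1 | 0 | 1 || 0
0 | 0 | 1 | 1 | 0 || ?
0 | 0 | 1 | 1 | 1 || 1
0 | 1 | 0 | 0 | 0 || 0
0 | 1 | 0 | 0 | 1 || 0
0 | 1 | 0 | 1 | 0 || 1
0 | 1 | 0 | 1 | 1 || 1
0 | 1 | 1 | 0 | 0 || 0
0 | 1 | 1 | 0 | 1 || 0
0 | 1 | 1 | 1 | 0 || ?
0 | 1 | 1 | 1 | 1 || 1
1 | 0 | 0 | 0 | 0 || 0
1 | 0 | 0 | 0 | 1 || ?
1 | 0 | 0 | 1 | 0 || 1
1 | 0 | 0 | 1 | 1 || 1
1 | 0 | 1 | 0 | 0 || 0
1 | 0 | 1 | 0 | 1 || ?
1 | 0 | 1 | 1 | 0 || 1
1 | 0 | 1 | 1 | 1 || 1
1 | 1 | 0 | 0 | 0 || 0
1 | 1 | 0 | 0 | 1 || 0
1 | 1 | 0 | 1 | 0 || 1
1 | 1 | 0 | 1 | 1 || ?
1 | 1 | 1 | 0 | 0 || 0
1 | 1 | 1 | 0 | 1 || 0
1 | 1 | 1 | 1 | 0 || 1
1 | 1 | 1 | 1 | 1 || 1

1, 1, 0, 0, 1

Row A=0, B=0, C=1, D=1, E=0: \neg ((\neg (A \to D) \leftrightarrow (C \oplus E)) \to (B \lor ((C \leftrightarrow B) \to A))) = 0, so the formula = 1.
Row A=0, B=1, C=1, D=1, E=0: \neg ((\neg (A \to D) \leftrightarrow (C \oplus E)) \to (B \lor ((C \leftrightarrow B) \to A))) = 0, so the formula = 1.
Row A=1, B=0, C=0, D=0, E=1: \neg ((\neg (A \to D) \leftrightarrow (C \oplus E)) \to (B \lor ((C \leftrightarrow B) \to A))) = 0, so the formula = 0.
Row A=1, B=0, C=1, D=0, E=1: \neg ((\neg (A \to D) \leftrightarrow (C \oplus E)) \to (B \lor ((C \leftrightarrow B) \to A))) = 0, so the formula = 0.
Row A=1, B=1, C=0, D=1, E=1: \neg ((\neg (A \to D) \leftrightarrow (C \oplus E)) \to (B \lor ((C \leftrightarrow B) \to A))) = 0, so the formula = 1.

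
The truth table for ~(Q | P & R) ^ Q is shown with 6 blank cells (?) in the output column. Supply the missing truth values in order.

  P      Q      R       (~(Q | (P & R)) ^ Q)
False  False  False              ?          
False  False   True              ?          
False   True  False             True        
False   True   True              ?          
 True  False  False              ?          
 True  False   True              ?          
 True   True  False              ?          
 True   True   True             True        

True, True, True, True, False, True

Row P=False, Q=False, R=False: ~(Q | P & R) = True, so (~(Q | (P & R)) ^ Q) = True.
Row P=False, Q=False, R=True: ~(Q | P & R) = True, so (~(Q | (P & R)) ^ Q) = True.
Row P=False, Q=True, R=True: ~(Q | P & R) = False, so (~(Q | (P & R)) ^ Q) = True.
Row P=True, Q=False, R=False: ~(Q | P & R) = True, so (~(Q | (P & R)) ^ Q) = True.
Row P=True, Q=False, R=True: ~(Q | P & R) = False, so (~(Q | (P & R)) ^ Q) = False.
Row P=True, Q=True, R=False: ~(Q | P & R) = False, so (~(Q | (P & R)) ^ Q) = True.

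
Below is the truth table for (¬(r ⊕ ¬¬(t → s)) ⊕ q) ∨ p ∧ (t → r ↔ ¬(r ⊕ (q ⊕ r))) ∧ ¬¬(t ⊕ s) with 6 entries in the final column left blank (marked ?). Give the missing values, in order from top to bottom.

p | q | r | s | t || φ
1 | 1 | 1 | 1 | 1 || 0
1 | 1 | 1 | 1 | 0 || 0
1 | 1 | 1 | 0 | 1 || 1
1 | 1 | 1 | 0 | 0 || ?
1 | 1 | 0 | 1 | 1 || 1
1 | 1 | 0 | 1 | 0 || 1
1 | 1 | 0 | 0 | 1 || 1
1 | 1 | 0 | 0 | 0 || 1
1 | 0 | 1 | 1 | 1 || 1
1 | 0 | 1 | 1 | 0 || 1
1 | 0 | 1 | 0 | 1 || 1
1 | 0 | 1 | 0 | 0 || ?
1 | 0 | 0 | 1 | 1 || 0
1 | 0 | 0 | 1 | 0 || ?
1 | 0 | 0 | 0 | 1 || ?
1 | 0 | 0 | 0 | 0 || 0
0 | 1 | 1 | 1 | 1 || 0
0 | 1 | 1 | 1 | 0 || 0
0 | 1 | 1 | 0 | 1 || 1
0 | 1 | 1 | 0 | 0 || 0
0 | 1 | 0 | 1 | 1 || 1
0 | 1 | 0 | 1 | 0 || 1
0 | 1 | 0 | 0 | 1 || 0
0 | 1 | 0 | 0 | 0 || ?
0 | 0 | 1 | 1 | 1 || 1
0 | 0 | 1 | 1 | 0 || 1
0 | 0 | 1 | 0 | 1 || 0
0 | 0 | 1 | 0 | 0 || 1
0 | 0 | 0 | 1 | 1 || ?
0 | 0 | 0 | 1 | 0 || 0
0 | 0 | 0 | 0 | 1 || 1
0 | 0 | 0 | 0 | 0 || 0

Row p=1, q=1, r=1, s=0, t=0: (¬(r ⊕ ¬¬(t → s)) ⊕ q) = 0, (p ∧ (t → r ↔ ¬(r ⊕ (q ⊕ r))) ∧ ¬¬(t ⊕ s)) = 0, so the formula = 0.
Row p=1, q=0, r=1, s=0, t=0: (¬(r ⊕ ¬¬(t → s)) ⊕ q) = 1, (p ∧ (t → r ↔ ¬(r ⊕ (q ⊕ r))) ∧ ¬¬(t ⊕ s)) = 0, so the formula = 1.
Row p=1, q=0, r=0, s=1, t=0: (¬(r ⊕ ¬¬(t → s)) ⊕ q) = 0, (p ∧ (t → r ↔ ¬(r ⊕ (q ⊕ r))) ∧ ¬¬(t ⊕ s)) = 1, so the formula = 1.
Row p=1, q=0, r=0, s=0, t=1: (¬(r ⊕ ¬¬(t → s)) ⊕ q) = 1, (p ∧ (t → r ↔ ¬(r ⊕ (q ⊕ r))) ∧ ¬¬(t ⊕ s)) = 0, so the formula = 1.
Row p=0, q=1, r=0, s=0, t=0: (¬(r ⊕ ¬¬(t → s)) ⊕ q) = 1, (p ∧ (t → r ↔ ¬(r ⊕ (q ⊕ r))) ∧ ¬¬(t ⊕ s)) = 0, so the formula = 1.
Row p=0, q=0, r=0, s=1, t=1: (¬(r ⊕ ¬¬(t → s)) ⊕ q) = 0, (p ∧ (t → r ↔ ¬(r ⊕ (q ⊕ r))) ∧ ¬¬(t ⊕ s)) = 0, so the formula = 0.

0, 1, 1, 1, 1, 0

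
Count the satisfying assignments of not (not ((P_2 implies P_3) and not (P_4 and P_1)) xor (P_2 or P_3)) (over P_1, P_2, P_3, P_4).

9

 P_1  |  P_2  |  P_3  |  P_4  || (P_2 implies P_3) | (P_4 and P_1) | not (P_4 and P_1) | (P_2 or P_3) |   φ  
 True |  True |  True |  True ||        True       |      True     |       False       |     True     |  True
 True |  True |  True | False ||        True       |     False     |        True       |     True     | False
 True |  True | False |  True ||       False       |      True     |       False       |     True     |  True
 True |  True | False | False ||       False       |     False     |        True       |     True     |  True
 True | False |  True |  True ||        True       |      True     |       False       |     True     |  True
 True | False |  True | False ||        True       |     False     |        True       |     True     | False
 True | False | False |  True ||        True       |      True     |       False       |    False     | False
 True | False | False | False ||        True       |     False     |        True       |    False     |  True
False |  True |  True |  True ||        True       |     False     |        True       |     True     | False
False |  True |  True | False ||        True       |     False     |        True       |     True     | False
False |  True | False |  True ||       False       |     False     |        True       |     True     |  True
False |  True | False | False ||       False       |     False     |        True       |     True     |  True
False | False |  True |  True ||        True       |     False     |        True       |     True     | False
False | False |  True | False ||        True       |     False     |        True       |     True     | False
False | False | False |  True ||        True       |     False     |        True       |    False     |  True
False | False | False | False ||        True       |     False     |        True       |    False     |  True
The formula is true on 9 of the 16 rows.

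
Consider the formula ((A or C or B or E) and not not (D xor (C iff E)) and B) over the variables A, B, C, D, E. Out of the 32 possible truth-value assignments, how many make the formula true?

8

  A      B      C      D      E    |    φ  
 True   True   True   True   True  |  False
 True   True   True   True  False  |   True
 True   True   True  False   True  |   True
 True   True   True  False  False  |  False
 True   True  False   True   True  |   True
 True   True  False   True  False  |  False
 True   True  False  False   True  |  False
 True   True  False  False  False  |   True
 True  False   True   True   True  |  False
 True  False   True   True  False  |  False
 True  False   True  False   True  |  False
 True  False   True  False  False  |  False
 True  False  False   True   True  |  False
 True  False  False   True  False  |  False
 True  False  False  False   True  |  False
 True  False  False  False  False  |  False
False   True   True   True   True  |  False
False   True   True   True  False  |   True
False   True   True  False   True  |   True
False   True   True  False  False  |  False
False   True  False   True   True  |   True
False   True  False   True  False  |  False
False   True  False  False   True  |  False
False   True  False  False  False  |   True
False  False   True   True   True  |  False
False  False   True   True  False  |  False
False  False   True  False   True  |  False
False  False   True  False  False  |  False
False  False  False   True   True  |  False
False  False  False   True  False  |  False
False  False  False  False   True  |  False
False  False  False  False  False  |  False
The formula is true on 8 of the 32 rows.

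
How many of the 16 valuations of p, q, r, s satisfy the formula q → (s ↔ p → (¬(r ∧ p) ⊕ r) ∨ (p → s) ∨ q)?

p | q | r | s || (r ∧ p) | ¬(r ∧ p) | (¬(r ∧ p) ⊕ r) | (p → s) | φ
F | F | F | F ||    F    |    T     |       T        |    T    | T
F | F | F | T ||    F    |    T     |       T        |    T    | T
F | F | T | F ||    F    |    T     |       F        |    T    | T
F | F | T | T ||    F    |    T     |       F        |    T    | T
F | T | F | F ||    F    |    T     |       T        |    T    | F
F | T | F | T ||    F    |    T     |       T        |    T    | T
F | T | T | F ||    F    |    T     |       F        |    T    | F
F | T | T | T ||    F    |    T     |       F        |    T    | T
T | F | F | F ||    F    |    T     |       T        |    F    | T
T | F | F | T ||    F    |    T     |       T        |    T    | T
T | F | T | F ||    T    |    F     |       T        |    F    | T
T | F | T | T ||    T    |    F     |       T        |    T    | T
T | T | F | F ||    F    |    T     |       T        |    F    | F
T | T | F | T ||    F    |    T     |       T        |    T    | T
T | T | T | F ||    T    |    F     |       T        |    F    | F
T | T | T | T ||    T    |    F     |       T        |    T    | T
The formula is true on 12 of the 16 rows.

12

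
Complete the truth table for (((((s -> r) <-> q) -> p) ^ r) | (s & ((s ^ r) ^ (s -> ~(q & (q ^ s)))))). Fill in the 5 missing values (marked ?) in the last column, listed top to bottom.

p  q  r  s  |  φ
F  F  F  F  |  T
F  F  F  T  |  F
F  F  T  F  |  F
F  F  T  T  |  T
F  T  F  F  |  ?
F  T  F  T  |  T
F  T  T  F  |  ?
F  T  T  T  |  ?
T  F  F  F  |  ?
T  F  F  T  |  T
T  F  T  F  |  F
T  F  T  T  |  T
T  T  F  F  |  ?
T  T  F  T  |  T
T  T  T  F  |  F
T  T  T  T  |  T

F, T, T, T, T

Row p=F, q=T, r=F, s=F: ((((s -> r) <-> q) -> p) ^ r) = F, (s & ((s ^ r) ^ (s -> ~(q & (q ^ s))))) = F, so the formula = F.
Row p=F, q=T, r=T, s=F: ((((s -> r) <-> q) -> p) ^ r) = T, (s & ((s ^ r) ^ (s -> ~(q & (q ^ s))))) = F, so the formula = T.
Row p=F, q=T, r=T, s=T: ((((s -> r) <-> q) -> p) ^ r) = T, (s & ((s ^ r) ^ (s -> ~(q & (q ^ s))))) = T, so the formula = T.
Row p=T, q=F, r=F, s=F: ((((s -> r) <-> q) -> p) ^ r) = T, (s & ((s ^ r) ^ (s -> ~(q & (q ^ s))))) = F, so the formula = T.
Row p=T, q=T, r=F, s=F: ((((s -> r) <-> q) -> p) ^ r) = T, (s & ((s ^ r) ^ (s -> ~(q & (q ^ s))))) = F, so the formula = T.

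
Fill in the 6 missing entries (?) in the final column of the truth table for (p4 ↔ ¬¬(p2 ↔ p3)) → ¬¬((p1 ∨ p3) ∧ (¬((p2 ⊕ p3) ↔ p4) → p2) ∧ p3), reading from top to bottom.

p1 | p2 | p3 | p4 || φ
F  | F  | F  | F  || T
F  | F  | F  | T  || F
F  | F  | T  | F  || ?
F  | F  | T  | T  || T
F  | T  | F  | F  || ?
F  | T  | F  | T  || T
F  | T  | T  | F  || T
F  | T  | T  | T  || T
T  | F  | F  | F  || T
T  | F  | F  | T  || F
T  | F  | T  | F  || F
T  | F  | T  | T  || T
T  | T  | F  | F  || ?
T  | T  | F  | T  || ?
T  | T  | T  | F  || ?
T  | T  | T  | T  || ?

Row p1=F, p2=F, p3=T, p4=F: (p4 ↔ ¬¬(p2 ↔ p3)) = T, ¬¬((p1 ∨ p3) ∧ (¬((p2 ⊕ p3) ↔ p4) → p2) ∧ p3) = F, so the formula = F.
Row p1=F, p2=T, p3=F, p4=F: (p4 ↔ ¬¬(p2 ↔ p3)) = T, ¬¬((p1 ∨ p3) ∧ (¬((p2 ⊕ p3) ↔ p4) → p2) ∧ p3) = F, so the formula = F.
Row p1=T, p2=T, p3=F, p4=F: (p4 ↔ ¬¬(p2 ↔ p3)) = T, ¬¬((p1 ∨ p3) ∧ (¬((p2 ⊕ p3) ↔ p4) → p2) ∧ p3) = F, so the formula = F.
Row p1=T, p2=T, p3=F, p4=T: (p4 ↔ ¬¬(p2 ↔ p3)) = F, ¬¬((p1 ∨ p3) ∧ (¬((p2 ⊕ p3) ↔ p4) → p2) ∧ p3) = F, so the formula = T.
Row p1=T, p2=T, p3=T, p4=F: (p4 ↔ ¬¬(p2 ↔ p3)) = F, ¬¬((p1 ∨ p3) ∧ (¬((p2 ⊕ p3) ↔ p4) → p2) ∧ p3) = T, so the formula = T.
Row p1=T, p2=T, p3=T, p4=T: (p4 ↔ ¬¬(p2 ↔ p3)) = T, ¬¬((p1 ∨ p3) ∧ (¬((p2 ⊕ p3) ↔ p4) → p2) ∧ p3) = T, so the formula = T.

F, F, F, T, T, T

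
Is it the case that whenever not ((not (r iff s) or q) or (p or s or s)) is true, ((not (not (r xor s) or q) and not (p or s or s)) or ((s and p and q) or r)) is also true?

p | q | r | s | φ | ψ
- | - | - | - | - | -
T | T | T | T | F | T
T | T | T | F | F | T
T | T | F | T | F | T
T | T | F | F | F | F
T | F | T | T | F | T
T | F | T | F | F | T
T | F | F | T | F | F
T | F | F | F | F | F
F | T | T | T | F | T
F | T | T | F | F | T
F | T | F | T | F | F
F | T | F | F | F | F
F | F | T | T | F | T
F | F | T | F | F | T
F | F | F | T | F | F
F | F | F | F | T | F
At p=F, q=F, r=F, s=F we have φ true but ψ false, so φ does not entail ψ.

no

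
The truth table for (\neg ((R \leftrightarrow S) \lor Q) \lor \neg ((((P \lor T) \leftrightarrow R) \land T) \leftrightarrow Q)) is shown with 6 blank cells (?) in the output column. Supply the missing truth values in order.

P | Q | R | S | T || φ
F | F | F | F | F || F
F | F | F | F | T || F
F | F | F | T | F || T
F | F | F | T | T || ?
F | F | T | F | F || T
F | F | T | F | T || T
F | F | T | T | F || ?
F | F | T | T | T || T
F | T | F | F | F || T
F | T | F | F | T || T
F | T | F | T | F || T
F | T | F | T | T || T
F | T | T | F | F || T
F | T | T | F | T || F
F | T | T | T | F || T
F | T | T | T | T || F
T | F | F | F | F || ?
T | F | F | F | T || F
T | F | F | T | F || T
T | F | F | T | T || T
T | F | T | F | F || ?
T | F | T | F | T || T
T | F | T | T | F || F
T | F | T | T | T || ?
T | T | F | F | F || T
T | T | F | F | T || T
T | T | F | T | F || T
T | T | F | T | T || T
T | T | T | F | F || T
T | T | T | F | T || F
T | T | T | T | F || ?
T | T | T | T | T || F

T, F, F, T, T, T

Row P=F, Q=F, R=F, S=T, T=T: \neg ((R \leftrightarrow S) \lor Q) = T, \neg ((((P \lor T) \leftrightarrow R) \land T) \leftrightarrow Q) = F, so the formula = T.
Row P=F, Q=F, R=T, S=T, T=F: \neg ((R \leftrightarrow S) \lor Q) = F, \neg ((((P \lor T) \leftrightarrow R) \land T) \leftrightarrow Q) = F, so the formula = F.
Row P=T, Q=F, R=F, S=F, T=F: \neg ((R \leftrightarrow S) \lor Q) = F, \neg ((((P \lor T) \leftrightarrow R) \land T) \leftrightarrow Q) = F, so the formula = F.
Row P=T, Q=F, R=T, S=F, T=F: \neg ((R \leftrightarrow S) \lor Q) = T, \neg ((((P \lor T) \leftrightarrow R) \land T) \leftrightarrow Q) = F, so the formula = T.
Row P=T, Q=F, R=T, S=T, T=T: \neg ((R \leftrightarrow S) \lor Q) = F, \neg ((((P \lor T) \leftrightarrow R) \land T) \leftrightarrow Q) = T, so the formula = T.
Row P=T, Q=T, R=T, S=T, T=F: \neg ((R \leftrightarrow S) \lor Q) = F, \neg ((((P \lor T) \leftrightarrow R) \land T) \leftrightarrow Q) = T, so the formula = T.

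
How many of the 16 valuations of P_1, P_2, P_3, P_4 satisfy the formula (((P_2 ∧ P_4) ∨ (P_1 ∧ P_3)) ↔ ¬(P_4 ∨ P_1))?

5

 P_1    P_2    P_3    P_4   |  (P_2 ∧ P_4)  (P_1 ∧ P_3)  ((P_2 ∧ P_4) ∨ (P_1 ∧ P_3))  (P_4 ∨ P_1)  ¬(P_4 ∨ P_1)    φ  
False  False  False  False  |     False        False                False                False         True      False
False  False  False   True  |     False        False                False                 True        False       True
False  False   True  False  |     False        False                False                False         True      False
False  False   True   True  |     False        False                False                 True        False       True
False   True  False  False  |     False        False                False                False         True      False
False   True  False   True  |      True        False                 True                 True        False      False
False   True   True  False  |     False        False                False                False         True      False
False   True   True   True  |      True        False                 True                 True        False      False
 True  False  False  False  |     False        False                False                 True        False       True
 True  False  False   True  |     False        False                False                 True        False       True
 True  False   True  False  |     False         True                 True                 True        False      False
 True  False   True   True  |     False         True                 True                 True        False      False
 True   True  False  False  |     False        False                False                 True        False       True
 True   True  False   True  |      True        False                 True                 True        False      False
 True   True   True  False  |     False         True                 True                 True        False      False
 True   True   True   True  |      True         True                 True                 True        False      False
The formula is true on 5 of the 16 rows.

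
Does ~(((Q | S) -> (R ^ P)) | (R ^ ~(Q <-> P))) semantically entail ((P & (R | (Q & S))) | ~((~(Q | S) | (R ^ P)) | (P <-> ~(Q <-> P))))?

P | Q | R | S || φ | ψ
T | T | T | T || F | T
T | T | T | F || F | T
T | T | F | T || F | T
T | T | F | F || F | F
T | F | T | T || T | T
T | F | T | F || F | T
T | F | F | T || F | F
T | F | F | F || F | F
F | T | T | T || F | F
F | T | T | F || F | F
F | T | F | T || F | T
F | T | F | F || F | T
F | F | T | T || F | F
F | F | T | F || F | F
F | F | F | T || T | F
F | F | F | F || F | F
At P=F, Q=F, R=F, S=T we have φ true but ψ false, so φ does not entail ψ.

no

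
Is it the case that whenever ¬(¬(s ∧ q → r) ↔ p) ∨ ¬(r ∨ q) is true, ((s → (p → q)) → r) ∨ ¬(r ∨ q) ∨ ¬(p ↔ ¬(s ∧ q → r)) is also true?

p | q | r | s || φ | ψ
0 | 0 | 0 | 0 || 1 | 1
0 | 0 | 0 | 1 || 1 | 1
0 | 0 | 1 | 0 || 0 | 1
0 | 0 | 1 | 1 || 0 | 1
0 | 1 | 0 | 0 || 0 | 0
0 | 1 | 0 | 1 || 1 | 1
0 | 1 | 1 | 0 || 0 | 1
0 | 1 | 1 | 1 || 0 | 1
1 | 0 | 0 | 0 || 1 | 1
1 | 0 | 0 | 1 || 1 | 1
1 | 0 | 1 | 0 || 1 | 1
1 | 0 | 1 | 1 || 1 | 1
1 | 1 | 0 | 0 || 1 | 1
1 | 1 | 0 | 1 || 0 | 0
1 | 1 | 1 | 0 || 1 | 1
1 | 1 | 1 | 1 || 1 | 1
In every row where φ is true, ψ is also true, so φ ⊨ ψ.

yes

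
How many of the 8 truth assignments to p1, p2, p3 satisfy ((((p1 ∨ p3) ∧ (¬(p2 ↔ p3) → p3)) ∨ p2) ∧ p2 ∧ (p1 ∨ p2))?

p1 | p2 | p3 || φ
F  | F  | F  || F
F  | F  | T  || F
F  | T  | F  || T
F  | T  | T  || T
T  | F  | F  || F
T  | F  | T  || F
T  | T  | F  || T
T  | T  | T  || T
The formula is true on 4 of the 8 rows.

4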